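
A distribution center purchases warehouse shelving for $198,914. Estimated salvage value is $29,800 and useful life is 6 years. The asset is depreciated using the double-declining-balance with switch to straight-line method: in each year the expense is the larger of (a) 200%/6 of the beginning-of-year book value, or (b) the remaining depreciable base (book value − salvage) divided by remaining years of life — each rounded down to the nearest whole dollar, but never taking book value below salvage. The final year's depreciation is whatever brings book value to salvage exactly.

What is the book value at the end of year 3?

Depreciable base = $198,914 − $29,800 = $169,114.
Year 1: DB = ⌊$198,914 × 200%/6⌋ = $66,304; SL = ⌊$169,114/6⌋ = $28,185 → take DB $66,304. Book value $132,610.
Year 2: DB = ⌊$132,610 × 200%/6⌋ = $44,203; SL = ⌊$102,810/5⌋ = $20,562 → take DB $44,203. Book value $88,407.
Year 3: DB = ⌊$88,407 × 200%/6⌋ = $29,469; SL = ⌊$58,607/4⌋ = $14,651 → take DB $29,469. Book value $58,938.

$58,938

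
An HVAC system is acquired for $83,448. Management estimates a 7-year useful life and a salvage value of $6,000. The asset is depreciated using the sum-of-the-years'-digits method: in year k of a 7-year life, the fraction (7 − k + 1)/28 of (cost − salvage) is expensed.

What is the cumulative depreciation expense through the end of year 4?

Depreciable base = $83,448 − $6,000 = $77,448.
Sum of the years' digits = 7+6+5+4+3+2+1 = 28.
Year 1: $77,448 × 7/28 = $19,362. Book value $64,086.
Year 2: $77,448 × 6/28 = $16,596. Book value $47,490.
Year 3: $77,448 × 5/28 = $13,830. Book value $33,660.
Year 4: $77,448 × 4/28 = $11,064. Book value $22,596.
Accumulated through year 4 = $83,448 − $22,596 = $60,852.

$60,852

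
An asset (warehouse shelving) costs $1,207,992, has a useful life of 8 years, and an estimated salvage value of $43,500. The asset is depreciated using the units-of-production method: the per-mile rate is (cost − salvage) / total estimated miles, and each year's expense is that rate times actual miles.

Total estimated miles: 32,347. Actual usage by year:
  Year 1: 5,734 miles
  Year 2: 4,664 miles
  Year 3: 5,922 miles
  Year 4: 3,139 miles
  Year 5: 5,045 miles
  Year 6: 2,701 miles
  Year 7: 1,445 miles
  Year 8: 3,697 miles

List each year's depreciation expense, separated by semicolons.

Depreciable base = $1,207,992 − $43,500 = $1,164,492.
Rate = $1,164,492 / 32,347 miles = $36 per mile.
Year 1: 5,734 × $36 = $206,424. Book value $1,001,568.
Year 2: 4,664 × $36 = $167,904. Book value $833,664.
Year 3: 5,922 × $36 = $213,192. Book value $620,472.
Year 4: 3,139 × $36 = $113,004. Book value $507,468.
Year 5: 5,045 × $36 = $181,620. Book value $325,848.
Year 6: 2,701 × $36 = $97,236. Book value $228,612.
Year 7: 1,445 × $36 = $52,020. Book value $176,592.
Year 8: 3,697 × $36 = $133,092. Book value $43,500.

$206,424; $167,904; $213,192; $113,004; $181,620; $97,236; $52,020; $133,092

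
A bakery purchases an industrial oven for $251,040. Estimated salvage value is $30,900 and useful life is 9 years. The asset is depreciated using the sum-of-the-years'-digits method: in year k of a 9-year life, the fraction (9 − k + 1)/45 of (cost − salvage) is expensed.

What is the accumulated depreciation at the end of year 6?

$190,788

Depreciable base = $251,040 − $30,900 = $220,140.
Sum of the years' digits = 9+8+7+6+5+4+3+2+1 = 45.
Year 1: $220,140 × 9/45 = $44,028. Book value $207,012.
Year 2: $220,140 × 8/45 = $39,136. Book value $167,876.
Year 3: $220,140 × 7/45 = $34,244. Book value $133,632.
Year 4: $220,140 × 6/45 = $29,352. Book value $104,280.
Year 5: $220,140 × 5/45 = $24,460. Book value $79,820.
Year 6: $220,140 × 4/45 = $19,568. Book value $60,252.
Accumulated through year 6 = $251,040 − $60,252 = $190,788.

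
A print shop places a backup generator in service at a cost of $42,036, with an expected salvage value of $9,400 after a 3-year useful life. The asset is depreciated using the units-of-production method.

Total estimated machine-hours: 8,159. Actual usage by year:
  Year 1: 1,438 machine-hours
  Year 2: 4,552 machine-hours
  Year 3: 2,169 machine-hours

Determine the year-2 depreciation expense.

$18,208

Depreciable base = $42,036 − $9,400 = $32,636.
Rate = $32,636 / 8,159 machine-hours = $4 per machine-hour.
Year 1: 1,438 × $4 = $5,752. Book value $36,284.
Year 2: 4,552 × $4 = $18,208. Book value $18,076.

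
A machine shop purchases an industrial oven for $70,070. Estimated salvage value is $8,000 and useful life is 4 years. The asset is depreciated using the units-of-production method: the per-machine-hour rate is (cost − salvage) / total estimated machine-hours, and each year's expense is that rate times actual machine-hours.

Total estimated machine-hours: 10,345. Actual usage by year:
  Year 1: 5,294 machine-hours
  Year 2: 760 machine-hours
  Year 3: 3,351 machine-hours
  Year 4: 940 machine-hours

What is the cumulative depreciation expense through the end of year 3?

Depreciable base = $70,070 − $8,000 = $62,070.
Rate = $62,070 / 10,345 machine-hours = $6 per machine-hour.
Year 1: 5,294 × $6 = $31,764. Book value $38,306.
Year 2: 760 × $6 = $4,560. Book value $33,746.
Year 3: 3,351 × $6 = $20,106. Book value $13,640.
Accumulated through year 3 = $70,070 − $13,640 = $56,430.

$56,430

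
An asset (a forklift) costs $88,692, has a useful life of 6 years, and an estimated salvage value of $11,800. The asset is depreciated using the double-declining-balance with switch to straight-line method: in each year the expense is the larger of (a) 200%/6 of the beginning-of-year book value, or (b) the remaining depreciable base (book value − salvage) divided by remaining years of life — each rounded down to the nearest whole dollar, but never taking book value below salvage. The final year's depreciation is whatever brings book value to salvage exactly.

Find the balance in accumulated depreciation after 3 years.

$62,412

Depreciable base = $88,692 − $11,800 = $76,892.
Year 1: DB = ⌊$88,692 × 200%/6⌋ = $29,564; SL = ⌊$76,892/6⌋ = $12,815 → take DB $29,564. Book value $59,128.
Year 2: DB = ⌊$59,128 × 200%/6⌋ = $19,709; SL = ⌊$47,328/5⌋ = $9,465 → take DB $19,709. Book value $39,419.
Year 3: DB = ⌊$39,419 × 200%/6⌋ = $13,139; SL = ⌊$27,619/4⌋ = $6,904 → take DB $13,139. Book value $26,280.
Accumulated through year 3 = $88,692 − $26,280 = $62,412.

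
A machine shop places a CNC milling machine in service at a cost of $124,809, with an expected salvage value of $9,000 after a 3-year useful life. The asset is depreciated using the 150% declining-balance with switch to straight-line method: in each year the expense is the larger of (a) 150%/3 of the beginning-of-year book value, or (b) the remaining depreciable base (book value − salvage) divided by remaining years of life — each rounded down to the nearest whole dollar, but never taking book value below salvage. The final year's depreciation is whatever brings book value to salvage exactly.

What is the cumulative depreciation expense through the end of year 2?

$93,606

Depreciable base = $124,809 − $9,000 = $115,809.
Year 1: DB = ⌊$124,809 × 150%/3⌋ = $62,404; SL = ⌊$115,809/3⌋ = $38,603 → take DB $62,404. Book value $62,405.
Year 2: DB = ⌊$62,405 × 150%/3⌋ = $31,202; SL = ⌊$53,405/2⌋ = $26,702 → take DB $31,202. Book value $31,203.
Accumulated through year 2 = $124,809 − $31,203 = $93,606.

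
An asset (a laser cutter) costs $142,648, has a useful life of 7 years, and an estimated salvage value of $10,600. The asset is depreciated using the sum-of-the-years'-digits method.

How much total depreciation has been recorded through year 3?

Depreciable base = $142,648 − $10,600 = $132,048.
Sum of the years' digits = 7+6+5+4+3+2+1 = 28.
Year 1: $132,048 × 7/28 = $33,012. Book value $109,636.
Year 2: $132,048 × 6/28 = $28,296. Book value $81,340.
Year 3: $132,048 × 5/28 = $23,580. Book value $57,760.
Accumulated through year 3 = $142,648 − $57,760 = $84,888.

$84,888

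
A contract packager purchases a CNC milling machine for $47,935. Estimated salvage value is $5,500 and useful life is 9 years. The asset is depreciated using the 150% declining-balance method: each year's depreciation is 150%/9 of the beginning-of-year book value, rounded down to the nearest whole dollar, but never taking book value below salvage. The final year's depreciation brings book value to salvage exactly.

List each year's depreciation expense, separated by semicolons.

Depreciable base = $47,935 − $5,500 = $42,435.
Year 1: ⌊$47,935 × 150%/9⌋ = $7,989. Book value $39,946.
Year 2: ⌊$39,946 × 150%/9⌋ = $6,657. Book value $33,289.
Year 3: ⌊$33,289 × 150%/9⌋ = $5,548. Book value $27,741.
Year 4: ⌊$27,741 × 150%/9⌋ = $4,623. Book value $23,118.
Year 5: ⌊$23,118 × 150%/9⌋ = $3,853. Book value $19,265.
Year 6: ⌊$19,265 × 150%/9⌋ = $3,210. Book value $16,055.
Year 7: ⌊$16,055 × 150%/9⌋ = $2,675. Book value $13,380.
Year 8: ⌊$13,380 × 150%/9⌋ = $2,230. Book value $11,150.
Year 9 (final): $11,150 − $5,500 = $5,650. Book value $5,500.

$7,989; $6,657; $5,548; $4,623; $3,853; $3,210; $2,675; $2,230; $5,650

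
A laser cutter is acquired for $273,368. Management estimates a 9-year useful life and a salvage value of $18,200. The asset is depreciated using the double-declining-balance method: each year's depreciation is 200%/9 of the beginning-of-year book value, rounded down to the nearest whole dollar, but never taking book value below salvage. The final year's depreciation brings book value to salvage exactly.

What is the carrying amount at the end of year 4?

Depreciable base = $273,368 − $18,200 = $255,168.
Year 1: ⌊$273,368 × 200%/9⌋ = $60,748. Book value $212,620.
Year 2: ⌊$212,620 × 200%/9⌋ = $47,248. Book value $165,372.
Year 3: ⌊$165,372 × 200%/9⌋ = $36,749. Book value $128,623.
Year 4: ⌊$128,623 × 200%/9⌋ = $28,582. Book value $100,041.

$100,041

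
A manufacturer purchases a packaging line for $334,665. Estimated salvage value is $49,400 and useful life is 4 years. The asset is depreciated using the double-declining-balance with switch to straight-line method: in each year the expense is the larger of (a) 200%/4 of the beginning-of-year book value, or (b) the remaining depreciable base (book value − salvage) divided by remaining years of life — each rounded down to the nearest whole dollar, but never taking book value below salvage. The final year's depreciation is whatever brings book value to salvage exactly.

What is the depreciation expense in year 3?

Depreciable base = $334,665 − $49,400 = $285,265.
Year 1: DB = ⌊$334,665 × 200%/4⌋ = $167,332; SL = ⌊$285,265/4⌋ = $71,316 → take DB $167,332. Book value $167,333.
Year 2: DB = ⌊$167,333 × 200%/4⌋ = $83,666; SL = ⌊$117,933/3⌋ = $39,311 → take DB $83,666. Book value $83,667.
Year 3: DB = ⌊$83,667 × 200%/4⌋ = $41,833; SL = ⌊$34,267/2⌋ = $17,133 → take DB $41,833, capped at $34,267. Book value $49,400.

$34,267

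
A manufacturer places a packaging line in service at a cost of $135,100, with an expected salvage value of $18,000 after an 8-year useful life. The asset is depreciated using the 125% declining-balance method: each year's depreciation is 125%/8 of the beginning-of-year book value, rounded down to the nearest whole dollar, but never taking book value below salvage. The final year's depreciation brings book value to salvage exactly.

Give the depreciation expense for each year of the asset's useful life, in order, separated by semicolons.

Depreciable base = $135,100 − $18,000 = $117,100.
Year 1: ⌊$135,100 × 125%/8⌋ = $21,109. Book value $113,991.
Year 2: ⌊$113,991 × 125%/8⌋ = $17,811. Book value $96,180.
Year 3: ⌊$96,180 × 125%/8⌋ = $15,028. Book value $81,152.
Year 4: ⌊$81,152 × 125%/8⌋ = $12,680. Book value $68,472.
Year 5: ⌊$68,472 × 125%/8⌋ = $10,698. Book value $57,774.
Year 6: ⌊$57,774 × 125%/8⌋ = $9,027. Book value $48,747.
Year 7: ⌊$48,747 × 125%/8⌋ = $7,616. Book value $41,131.
Year 8 (final): $41,131 − $18,000 = $23,131. Book value $18,000.

$21,109; $17,811; $15,028; $12,680; $10,698; $9,027; $7,616; $23,131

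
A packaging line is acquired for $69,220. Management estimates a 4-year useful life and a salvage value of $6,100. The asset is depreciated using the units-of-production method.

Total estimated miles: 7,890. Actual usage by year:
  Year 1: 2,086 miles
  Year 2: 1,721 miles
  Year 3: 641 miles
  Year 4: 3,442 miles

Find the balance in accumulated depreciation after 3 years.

Depreciable base = $69,220 − $6,100 = $63,120.
Rate = $63,120 / 7,890 miles = $8 per mile.
Year 1: 2,086 × $8 = $16,688. Book value $52,532.
Year 2: 1,721 × $8 = $13,768. Book value $38,764.
Year 3: 641 × $8 = $5,128. Book value $33,636.
Accumulated through year 3 = $69,220 − $33,636 = $35,584.

$35,584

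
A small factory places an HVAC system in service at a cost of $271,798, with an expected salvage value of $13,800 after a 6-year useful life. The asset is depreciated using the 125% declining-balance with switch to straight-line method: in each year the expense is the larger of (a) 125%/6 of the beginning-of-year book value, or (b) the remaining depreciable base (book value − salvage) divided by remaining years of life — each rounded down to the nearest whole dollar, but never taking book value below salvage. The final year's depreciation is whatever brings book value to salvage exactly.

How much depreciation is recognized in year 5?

Depreciable base = $271,798 − $13,800 = $257,998.
Year 1: DB = ⌊$271,798 × 125%/6⌋ = $56,624; SL = ⌊$257,998/6⌋ = $42,999 → take DB $56,624. Book value $215,174.
Year 2: DB = ⌊$215,174 × 125%/6⌋ = $44,827; SL = ⌊$201,374/5⌋ = $40,274 → take DB $44,827. Book value $170,347.
Year 3: DB = ⌊$170,347 × 125%/6⌋ = $35,488; SL = ⌊$156,547/4⌋ = $39,136 → take SL $39,136. Book value $131,211.
Year 4: DB = ⌊$131,211 × 125%/6⌋ = $27,335; SL = ⌊$117,411/3⌋ = $39,137 → take SL $39,137. Book value $92,074.
Year 5: DB = ⌊$92,074 × 125%/6⌋ = $19,182; SL = ⌊$78,274/2⌋ = $39,137 → take SL $39,137. Book value $52,937.

$39,137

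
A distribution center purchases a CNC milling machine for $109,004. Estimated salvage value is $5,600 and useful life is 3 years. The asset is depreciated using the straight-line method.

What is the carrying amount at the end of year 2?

$40,068

Depreciable base = $109,004 − $5,600 = $103,404.
Annual expense = $103,404 / 3 = $34,468.
End of year 1: book value $74,536.
End of year 2: book value $40,068.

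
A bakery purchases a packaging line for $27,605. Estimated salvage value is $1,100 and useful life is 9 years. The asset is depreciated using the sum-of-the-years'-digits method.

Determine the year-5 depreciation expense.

$2,945

Depreciable base = $27,605 − $1,100 = $26,505.
Sum of the years' digits = 9+8+7+6+5+4+3+2+1 = 45.
Year 1: $26,505 × 9/45 = $5,301. Book value $22,304.
Year 2: $26,505 × 8/45 = $4,712. Book value $17,592.
Year 3: $26,505 × 7/45 = $4,123. Book value $13,469.
Year 4: $26,505 × 6/45 = $3,534. Book value $9,935.
Year 5: $26,505 × 5/45 = $2,945. Book value $6,990.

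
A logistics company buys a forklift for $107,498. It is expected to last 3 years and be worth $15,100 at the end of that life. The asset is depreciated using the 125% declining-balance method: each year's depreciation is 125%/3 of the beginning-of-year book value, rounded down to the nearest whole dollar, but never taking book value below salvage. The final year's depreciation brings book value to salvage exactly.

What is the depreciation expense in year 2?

$26,128

Depreciable base = $107,498 − $15,100 = $92,398.
Year 1: ⌊$107,498 × 125%/3⌋ = $44,790. Book value $62,708.
Year 2: ⌊$62,708 × 125%/3⌋ = $26,128. Book value $36,580.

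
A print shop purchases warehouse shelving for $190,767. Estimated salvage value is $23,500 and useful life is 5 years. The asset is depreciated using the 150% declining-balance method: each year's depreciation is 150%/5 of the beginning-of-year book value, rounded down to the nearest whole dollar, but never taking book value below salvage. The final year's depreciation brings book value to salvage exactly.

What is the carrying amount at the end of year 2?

$93,476

Depreciable base = $190,767 − $23,500 = $167,267.
Year 1: ⌊$190,767 × 150%/5⌋ = $57,230. Book value $133,537.
Year 2: ⌊$133,537 × 150%/5⌋ = $40,061. Book value $93,476.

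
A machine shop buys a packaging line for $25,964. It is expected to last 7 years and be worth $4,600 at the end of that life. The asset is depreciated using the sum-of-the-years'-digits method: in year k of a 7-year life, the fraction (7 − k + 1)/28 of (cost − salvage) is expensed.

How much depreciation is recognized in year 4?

$3,052

Depreciable base = $25,964 − $4,600 = $21,364.
Sum of the years' digits = 7+6+5+4+3+2+1 = 28.
Year 1: $21,364 × 7/28 = $5,341. Book value $20,623.
Year 2: $21,364 × 6/28 = $4,578. Book value $16,045.
Year 3: $21,364 × 5/28 = $3,815. Book value $12,230.
Year 4: $21,364 × 4/28 = $3,052. Book value $9,178.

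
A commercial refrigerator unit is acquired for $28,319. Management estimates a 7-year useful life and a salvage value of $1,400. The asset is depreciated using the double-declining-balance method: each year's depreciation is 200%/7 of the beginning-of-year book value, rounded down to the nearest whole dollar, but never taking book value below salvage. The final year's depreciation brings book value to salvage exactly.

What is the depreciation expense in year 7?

$2,363

Depreciable base = $28,319 − $1,400 = $26,919.
Year 1: ⌊$28,319 × 200%/7⌋ = $8,091. Book value $20,228.
Year 2: ⌊$20,228 × 200%/7⌋ = $5,779. Book value $14,449.
Year 3: ⌊$14,449 × 200%/7⌋ = $4,128. Book value $10,321.
Year 4: ⌊$10,321 × 200%/7⌋ = $2,948. Book value $7,373.
Year 5: ⌊$7,373 × 200%/7⌋ = $2,106. Book value $5,267.
Year 6: ⌊$5,267 × 200%/7⌋ = $1,504. Book value $3,763.
Year 7 (final): $3,763 − $1,400 = $2,363. Book value $1,400.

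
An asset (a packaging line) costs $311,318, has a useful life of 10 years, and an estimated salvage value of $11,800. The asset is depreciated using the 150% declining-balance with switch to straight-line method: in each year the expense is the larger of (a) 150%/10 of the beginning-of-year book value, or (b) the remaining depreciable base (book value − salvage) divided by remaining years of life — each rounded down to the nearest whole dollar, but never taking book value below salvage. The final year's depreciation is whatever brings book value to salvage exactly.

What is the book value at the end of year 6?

Depreciable base = $311,318 − $11,800 = $299,518.
Year 1: DB = ⌊$311,318 × 150%/10⌋ = $46,697; SL = ⌊$299,518/10⌋ = $29,951 → take DB $46,697. Book value $264,621.
Year 2: DB = ⌊$264,621 × 150%/10⌋ = $39,693; SL = ⌊$252,821/9⌋ = $28,091 → take DB $39,693. Book value $224,928.
Year 3: DB = ⌊$224,928 × 150%/10⌋ = $33,739; SL = ⌊$213,128/8⌋ = $26,641 → take DB $33,739. Book value $191,189.
Year 4: DB = ⌊$191,189 × 150%/10⌋ = $28,678; SL = ⌊$179,389/7⌋ = $25,627 → take DB $28,678. Book value $162,511.
Year 5: DB = ⌊$162,511 × 150%/10⌋ = $24,376; SL = ⌊$150,711/6⌋ = $25,118 → take SL $25,118. Book value $137,393.
Year 6: DB = ⌊$137,393 × 150%/10⌋ = $20,608; SL = ⌊$125,593/5⌋ = $25,118 → take SL $25,118. Book value $112,275.

$112,275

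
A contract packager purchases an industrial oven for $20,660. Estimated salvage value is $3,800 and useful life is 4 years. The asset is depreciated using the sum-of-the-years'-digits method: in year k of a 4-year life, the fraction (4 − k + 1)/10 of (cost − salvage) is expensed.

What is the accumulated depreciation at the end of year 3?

Depreciable base = $20,660 − $3,800 = $16,860.
Sum of the years' digits = 4+3+2+1 = 10.
Year 1: $16,860 × 4/10 = $6,744. Book value $13,916.
Year 2: $16,860 × 3/10 = $5,058. Book value $8,858.
Year 3: $16,860 × 2/10 = $3,372. Book value $5,486.
Accumulated through year 3 = $20,660 − $5,486 = $15,174.

$15,174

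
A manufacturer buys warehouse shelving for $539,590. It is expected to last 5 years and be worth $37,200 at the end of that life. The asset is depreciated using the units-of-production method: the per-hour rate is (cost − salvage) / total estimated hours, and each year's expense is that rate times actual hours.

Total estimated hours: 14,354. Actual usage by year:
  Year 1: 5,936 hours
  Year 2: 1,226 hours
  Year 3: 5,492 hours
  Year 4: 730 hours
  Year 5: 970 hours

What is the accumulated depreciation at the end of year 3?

$442,890

Depreciable base = $539,590 − $37,200 = $502,390.
Rate = $502,390 / 14,354 hours = $35 per hour.
Year 1: 5,936 × $35 = $207,760. Book value $331,830.
Year 2: 1,226 × $35 = $42,910. Book value $288,920.
Year 3: 5,492 × $35 = $192,220. Book value $96,700.
Accumulated through year 3 = $539,590 − $96,700 = $442,890.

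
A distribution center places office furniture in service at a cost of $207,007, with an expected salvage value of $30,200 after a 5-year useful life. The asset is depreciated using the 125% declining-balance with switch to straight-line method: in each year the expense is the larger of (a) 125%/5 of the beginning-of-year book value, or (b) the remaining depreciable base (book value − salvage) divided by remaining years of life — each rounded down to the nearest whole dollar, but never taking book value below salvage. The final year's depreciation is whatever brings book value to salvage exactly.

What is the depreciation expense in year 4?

Depreciable base = $207,007 − $30,200 = $176,807.
Year 1: DB = ⌊$207,007 × 125%/5⌋ = $51,751; SL = ⌊$176,807/5⌋ = $35,361 → take DB $51,751. Book value $155,256.
Year 2: DB = ⌊$155,256 × 125%/5⌋ = $38,814; SL = ⌊$125,056/4⌋ = $31,264 → take DB $38,814. Book value $116,442.
Year 3: DB = ⌊$116,442 × 125%/5⌋ = $29,110; SL = ⌊$86,242/3⌋ = $28,747 → take DB $29,110. Book value $87,332.
Year 4: DB = ⌊$87,332 × 125%/5⌋ = $21,833; SL = ⌊$57,132/2⌋ = $28,566 → take SL $28,566. Book value $58,766.

$28,566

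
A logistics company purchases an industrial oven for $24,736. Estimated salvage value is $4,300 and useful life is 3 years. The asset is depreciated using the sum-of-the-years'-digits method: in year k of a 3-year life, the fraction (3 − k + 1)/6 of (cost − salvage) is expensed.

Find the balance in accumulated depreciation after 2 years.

Depreciable base = $24,736 − $4,300 = $20,436.
Sum of the years' digits = 3+2+1 = 6.
Year 1: $20,436 × 3/6 = $10,218. Book value $14,518.
Year 2: $20,436 × 2/6 = $6,812. Book value $7,706.
Accumulated through year 2 = $24,736 − $7,706 = $17,030.

$17,030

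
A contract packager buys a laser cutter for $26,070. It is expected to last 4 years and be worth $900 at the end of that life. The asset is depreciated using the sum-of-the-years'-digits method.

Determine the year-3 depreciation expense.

$5,034

Depreciable base = $26,070 − $900 = $25,170.
Sum of the years' digits = 4+3+2+1 = 10.
Year 1: $25,170 × 4/10 = $10,068. Book value $16,002.
Year 2: $25,170 × 3/10 = $7,551. Book value $8,451.
Year 3: $25,170 × 2/10 = $5,034. Book value $3,417.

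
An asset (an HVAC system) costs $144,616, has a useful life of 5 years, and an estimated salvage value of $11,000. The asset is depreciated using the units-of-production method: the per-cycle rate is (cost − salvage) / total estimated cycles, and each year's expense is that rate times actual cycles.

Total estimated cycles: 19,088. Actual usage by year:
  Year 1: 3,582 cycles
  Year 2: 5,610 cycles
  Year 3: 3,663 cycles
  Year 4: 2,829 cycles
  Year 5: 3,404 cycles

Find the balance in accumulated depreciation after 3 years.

$89,985

Depreciable base = $144,616 − $11,000 = $133,616.
Rate = $133,616 / 19,088 cycles = $7 per cycle.
Year 1: 3,582 × $7 = $25,074. Book value $119,542.
Year 2: 5,610 × $7 = $39,270. Book value $80,272.
Year 3: 3,663 × $7 = $25,641. Book value $54,631.
Accumulated through year 3 = $144,616 − $54,631 = $89,985.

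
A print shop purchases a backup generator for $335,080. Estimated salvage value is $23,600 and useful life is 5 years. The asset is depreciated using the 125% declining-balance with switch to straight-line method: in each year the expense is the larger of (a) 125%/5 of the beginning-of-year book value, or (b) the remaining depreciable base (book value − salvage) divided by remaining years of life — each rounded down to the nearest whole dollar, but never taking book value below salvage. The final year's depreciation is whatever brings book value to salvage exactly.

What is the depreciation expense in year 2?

$62,827

Depreciable base = $335,080 − $23,600 = $311,480.
Year 1: DB = ⌊$335,080 × 125%/5⌋ = $83,770; SL = ⌊$311,480/5⌋ = $62,296 → take DB $83,770. Book value $251,310.
Year 2: DB = ⌊$251,310 × 125%/5⌋ = $62,827; SL = ⌊$227,710/4⌋ = $56,927 → take DB $62,827. Book value $188,483.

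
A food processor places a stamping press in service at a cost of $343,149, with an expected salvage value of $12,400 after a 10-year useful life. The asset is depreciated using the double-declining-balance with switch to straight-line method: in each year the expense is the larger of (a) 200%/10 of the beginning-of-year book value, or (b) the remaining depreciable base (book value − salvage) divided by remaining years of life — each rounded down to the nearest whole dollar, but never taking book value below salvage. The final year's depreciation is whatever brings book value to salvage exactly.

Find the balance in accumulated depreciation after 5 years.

$230,705

Depreciable base = $343,149 − $12,400 = $330,749.
Year 1: DB = ⌊$343,149 × 200%/10⌋ = $68,629; SL = ⌊$330,749/10⌋ = $33,074 → take DB $68,629. Book value $274,520.
Year 2: DB = ⌊$274,520 × 200%/10⌋ = $54,904; SL = ⌊$262,120/9⌋ = $29,124 → take DB $54,904. Book value $219,616.
Year 3: DB = ⌊$219,616 × 200%/10⌋ = $43,923; SL = ⌊$207,216/8⌋ = $25,902 → take DB $43,923. Book value $175,693.
Year 4: DB = ⌊$175,693 × 200%/10⌋ = $35,138; SL = ⌊$163,293/7⌋ = $23,327 → take DB $35,138. Book value $140,555.
Year 5: DB = ⌊$140,555 × 200%/10⌋ = $28,111; SL = ⌊$128,155/6⌋ = $21,359 → take DB $28,111. Book value $112,444.
Accumulated through year 5 = $343,149 − $112,444 = $230,705.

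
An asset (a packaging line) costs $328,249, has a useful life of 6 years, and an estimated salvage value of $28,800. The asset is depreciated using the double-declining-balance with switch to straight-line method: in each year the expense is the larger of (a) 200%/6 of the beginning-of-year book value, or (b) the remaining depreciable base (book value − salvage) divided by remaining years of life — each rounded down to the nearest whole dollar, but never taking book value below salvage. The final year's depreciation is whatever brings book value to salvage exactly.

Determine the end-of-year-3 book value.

Depreciable base = $328,249 − $28,800 = $299,449.
Year 1: DB = ⌊$328,249 × 200%/6⌋ = $109,416; SL = ⌊$299,449/6⌋ = $49,908 → take DB $109,416. Book value $218,833.
Year 2: DB = ⌊$218,833 × 200%/6⌋ = $72,944; SL = ⌊$190,033/5⌋ = $38,006 → take DB $72,944. Book value $145,889.
Year 3: DB = ⌊$145,889 × 200%/6⌋ = $48,629; SL = ⌊$117,089/4⌋ = $29,272 → take DB $48,629. Book value $97,260.

$97,260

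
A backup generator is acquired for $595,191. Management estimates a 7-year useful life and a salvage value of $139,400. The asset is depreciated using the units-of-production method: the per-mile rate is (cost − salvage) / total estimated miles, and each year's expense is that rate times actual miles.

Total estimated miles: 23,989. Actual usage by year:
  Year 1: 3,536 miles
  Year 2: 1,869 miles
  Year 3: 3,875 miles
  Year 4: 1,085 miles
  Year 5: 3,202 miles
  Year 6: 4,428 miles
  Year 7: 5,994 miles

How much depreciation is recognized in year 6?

$84,132

Depreciable base = $595,191 − $139,400 = $455,791.
Rate = $455,791 / 23,989 miles = $19 per mile.
Year 1: 3,536 × $19 = $67,184. Book value $528,007.
Year 2: 1,869 × $19 = $35,511. Book value $492,496.
Year 3: 3,875 × $19 = $73,625. Book value $418,871.
Year 4: 1,085 × $19 = $20,615. Book value $398,256.
Year 5: 3,202 × $19 = $60,838. Book value $337,418.
Year 6: 4,428 × $19 = $84,132. Book value $253,286.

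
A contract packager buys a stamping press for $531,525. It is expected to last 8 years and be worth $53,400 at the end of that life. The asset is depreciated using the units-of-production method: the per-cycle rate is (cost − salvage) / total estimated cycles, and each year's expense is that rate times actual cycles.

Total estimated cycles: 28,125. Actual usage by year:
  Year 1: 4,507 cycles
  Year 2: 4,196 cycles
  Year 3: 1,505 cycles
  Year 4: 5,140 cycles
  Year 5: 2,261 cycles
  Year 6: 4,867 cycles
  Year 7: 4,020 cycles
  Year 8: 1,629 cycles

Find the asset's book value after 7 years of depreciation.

$81,093

Depreciable base = $531,525 − $53,400 = $478,125.
Rate = $478,125 / 28,125 cycles = $17 per cycle.
Year 1: 4,507 × $17 = $76,619. Book value $454,906.
Year 2: 4,196 × $17 = $71,332. Book value $383,574.
Year 3: 1,505 × $17 = $25,585. Book value $357,989.
Year 4: 5,140 × $17 = $87,380. Book value $270,609.
Year 5: 2,261 × $17 = $38,437. Book value $232,172.
Year 6: 4,867 × $17 = $82,739. Book value $149,433.
Year 7: 4,020 × $17 = $68,340. Book value $81,093.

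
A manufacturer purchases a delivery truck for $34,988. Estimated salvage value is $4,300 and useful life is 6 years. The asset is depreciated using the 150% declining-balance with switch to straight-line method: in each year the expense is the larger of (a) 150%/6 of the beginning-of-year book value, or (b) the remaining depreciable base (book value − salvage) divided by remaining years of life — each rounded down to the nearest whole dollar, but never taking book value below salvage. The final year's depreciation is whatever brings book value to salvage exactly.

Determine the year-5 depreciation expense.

Depreciable base = $34,988 − $4,300 = $30,688.
Year 1: DB = ⌊$34,988 × 150%/6⌋ = $8,747; SL = ⌊$30,688/6⌋ = $5,114 → take DB $8,747. Book value $26,241.
Year 2: DB = ⌊$26,241 × 150%/6⌋ = $6,560; SL = ⌊$21,941/5⌋ = $4,388 → take DB $6,560. Book value $19,681.
Year 3: DB = ⌊$19,681 × 150%/6⌋ = $4,920; SL = ⌊$15,381/4⌋ = $3,845 → take DB $4,920. Book value $14,761.
Year 4: DB = ⌊$14,761 × 150%/6⌋ = $3,690; SL = ⌊$10,461/3⌋ = $3,487 → take DB $3,690. Book value $11,071.
Year 5: DB = ⌊$11,071 × 150%/6⌋ = $2,767; SL = ⌊$6,771/2⌋ = $3,385 → take SL $3,385. Book value $7,686.

$3,385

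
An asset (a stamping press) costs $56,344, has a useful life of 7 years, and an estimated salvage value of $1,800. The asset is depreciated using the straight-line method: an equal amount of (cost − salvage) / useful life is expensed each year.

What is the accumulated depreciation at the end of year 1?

$7,792

Depreciable base = $56,344 − $1,800 = $54,544.
Annual expense = $54,544 / 7 = $7,792.
End of year 1: book value $48,552.
Accumulated through year 1 = $56,344 − $48,552 = $7,792.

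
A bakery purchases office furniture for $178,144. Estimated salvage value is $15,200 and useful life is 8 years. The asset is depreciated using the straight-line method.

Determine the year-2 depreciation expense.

$20,368

Depreciable base = $178,144 − $15,200 = $162,944.
Annual expense = $162,944 / 8 = $20,368.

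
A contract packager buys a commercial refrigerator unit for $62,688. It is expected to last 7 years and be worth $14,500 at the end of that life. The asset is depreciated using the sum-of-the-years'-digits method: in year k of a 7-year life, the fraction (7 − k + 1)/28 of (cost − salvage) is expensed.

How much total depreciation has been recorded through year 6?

$46,467

Depreciable base = $62,688 − $14,500 = $48,188.
Sum of the years' digits = 7+6+5+4+3+2+1 = 28.
Year 1: $48,188 × 7/28 = $12,047. Book value $50,641.
Year 2: $48,188 × 6/28 = $10,326. Book value $40,315.
Year 3: $48,188 × 5/28 = $8,605. Book value $31,710.
Year 4: $48,188 × 4/28 = $6,884. Book value $24,826.
Year 5: $48,188 × 3/28 = $5,163. Book value $19,663.
Year 6: $48,188 × 2/28 = $3,442. Book value $16,221.
Accumulated through year 6 = $62,688 − $16,221 = $46,467.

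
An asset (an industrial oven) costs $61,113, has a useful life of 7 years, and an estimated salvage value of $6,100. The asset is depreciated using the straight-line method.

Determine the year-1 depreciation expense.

Depreciable base = $61,113 − $6,100 = $55,013.
Annual expense = $55,013 / 7 = $7,859.

$7,859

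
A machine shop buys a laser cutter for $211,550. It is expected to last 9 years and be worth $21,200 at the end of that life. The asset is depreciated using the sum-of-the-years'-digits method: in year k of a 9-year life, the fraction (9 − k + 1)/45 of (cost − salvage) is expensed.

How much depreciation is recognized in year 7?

Depreciable base = $211,550 − $21,200 = $190,350.
Sum of the years' digits = 9+8+7+6+5+4+3+2+1 = 45.
Year 1: $190,350 × 9/45 = $38,070. Book value $173,480.
Year 2: $190,350 × 8/45 = $33,840. Book value $139,640.
Year 3: $190,350 × 7/45 = $29,610. Book value $110,030.
Year 4: $190,350 × 6/45 = $25,380. Book value $84,650.
Year 5: $190,350 × 5/45 = $21,150. Book value $63,500.
Year 6: $190,350 × 4/45 = $16,920. Book value $46,580.
Year 7: $190,350 × 3/45 = $12,690. Book value $33,890.

$12,690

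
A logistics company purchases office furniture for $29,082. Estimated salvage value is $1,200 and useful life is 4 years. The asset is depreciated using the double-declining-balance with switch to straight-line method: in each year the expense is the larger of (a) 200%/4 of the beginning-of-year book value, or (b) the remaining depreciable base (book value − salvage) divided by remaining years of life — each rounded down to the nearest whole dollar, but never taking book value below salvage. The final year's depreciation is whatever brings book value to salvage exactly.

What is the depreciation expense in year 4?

$2,436

Depreciable base = $29,082 − $1,200 = $27,882.
Year 1: DB = ⌊$29,082 × 200%/4⌋ = $14,541; SL = ⌊$27,882/4⌋ = $6,970 → take DB $14,541. Book value $14,541.
Year 2: DB = ⌊$14,541 × 200%/4⌋ = $7,270; SL = ⌊$13,341/3⌋ = $4,447 → take DB $7,270. Book value $7,271.
Year 3: DB = ⌊$7,271 × 200%/4⌋ = $3,635; SL = ⌊$6,071/2⌋ = $3,035 → take DB $3,635. Book value $3,636.
Year 4 (final): $3,636 − $1,200 = $2,436. Book value $1,200.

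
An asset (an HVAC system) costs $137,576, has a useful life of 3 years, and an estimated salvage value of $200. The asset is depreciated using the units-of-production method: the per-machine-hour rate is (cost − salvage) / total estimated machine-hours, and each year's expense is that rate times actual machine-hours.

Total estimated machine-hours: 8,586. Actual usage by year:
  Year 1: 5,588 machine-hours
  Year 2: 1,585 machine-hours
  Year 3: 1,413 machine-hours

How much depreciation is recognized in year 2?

Depreciable base = $137,576 − $200 = $137,376.
Rate = $137,376 / 8,586 machine-hours = $16 per machine-hour.
Year 1: 5,588 × $16 = $89,408. Book value $48,168.
Year 2: 1,585 × $16 = $25,360. Book value $22,808.

$25,360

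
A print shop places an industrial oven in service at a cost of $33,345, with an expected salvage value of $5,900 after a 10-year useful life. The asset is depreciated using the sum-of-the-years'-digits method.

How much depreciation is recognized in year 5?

Depreciable base = $33,345 − $5,900 = $27,445.
Sum of the years' digits = 10+9+8+7+6+5+4+3+2+1 = 55.
Year 1: $27,445 × 10/55 = $4,990. Book value $28,355.
Year 2: $27,445 × 9/55 = $4,491. Book value $23,864.
Year 3: $27,445 × 8/55 = $3,992. Book value $19,872.
Year 4: $27,445 × 7/55 = $3,493. Book value $16,379.
Year 5: $27,445 × 6/55 = $2,994. Book value $13,385.

$2,994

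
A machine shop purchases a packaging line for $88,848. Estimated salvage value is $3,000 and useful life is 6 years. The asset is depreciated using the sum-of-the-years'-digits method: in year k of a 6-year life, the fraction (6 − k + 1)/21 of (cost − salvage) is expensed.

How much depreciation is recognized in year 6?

Depreciable base = $88,848 − $3,000 = $85,848.
Sum of the years' digits = 6+5+4+3+2+1 = 21.
Year 1: $85,848 × 6/21 = $24,528. Book value $64,320.
Year 2: $85,848 × 5/21 = $20,440. Book value $43,880.
Year 3: $85,848 × 4/21 = $16,352. Book value $27,528.
Year 4: $85,848 × 3/21 = $12,264. Book value $15,264.
Year 5: $85,848 × 2/21 = $8,176. Book value $7,088.
Year 6: $85,848 × 1/21 = $4,088. Book value $3,000.

$4,088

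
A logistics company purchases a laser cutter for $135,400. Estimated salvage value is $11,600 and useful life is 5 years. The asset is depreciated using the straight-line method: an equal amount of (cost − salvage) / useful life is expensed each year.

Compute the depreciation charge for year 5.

Depreciable base = $135,400 − $11,600 = $123,800.
Annual expense = $123,800 / 5 = $24,760.

$24,760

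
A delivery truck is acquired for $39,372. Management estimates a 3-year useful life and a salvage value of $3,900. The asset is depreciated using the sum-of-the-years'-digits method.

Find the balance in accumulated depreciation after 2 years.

$29,560

Depreciable base = $39,372 − $3,900 = $35,472.
Sum of the years' digits = 3+2+1 = 6.
Year 1: $35,472 × 3/6 = $17,736. Book value $21,636.
Year 2: $35,472 × 2/6 = $11,824. Book value $9,812.
Accumulated through year 2 = $39,372 − $9,812 = $29,560.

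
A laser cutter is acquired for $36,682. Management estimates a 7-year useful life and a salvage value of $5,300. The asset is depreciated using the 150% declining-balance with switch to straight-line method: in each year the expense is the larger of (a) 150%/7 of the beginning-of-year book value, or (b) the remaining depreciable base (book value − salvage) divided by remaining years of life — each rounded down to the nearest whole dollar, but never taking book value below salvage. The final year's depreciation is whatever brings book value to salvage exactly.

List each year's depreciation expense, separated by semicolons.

Depreciable base = $36,682 − $5,300 = $31,382.
Year 1: DB = ⌊$36,682 × 150%/7⌋ = $7,860; SL = ⌊$31,382/7⌋ = $4,483 → take DB $7,860. Book value $28,822.
Year 2: DB = ⌊$28,822 × 150%/7⌋ = $6,176; SL = ⌊$23,522/6⌋ = $3,920 → take DB $6,176. Book value $22,646.
Year 3: DB = ⌊$22,646 × 150%/7⌋ = $4,852; SL = ⌊$17,346/5⌋ = $3,469 → take DB $4,852. Book value $17,794.
Year 4: DB = ⌊$17,794 × 150%/7⌋ = $3,813; SL = ⌊$12,494/4⌋ = $3,123 → take DB $3,813. Book value $13,981.
Year 5: DB = ⌊$13,981 × 150%/7⌋ = $2,995; SL = ⌊$8,681/3⌋ = $2,893 → take DB $2,995. Book value $10,986.
Year 6: DB = ⌊$10,986 × 150%/7⌋ = $2,354; SL = ⌊$5,686/2⌋ = $2,843 → take SL $2,843. Book value $8,143.
Year 7 (final): $8,143 − $5,300 = $2,843. Book value $5,300.

$7,860; $6,176; $4,852; $3,813; $2,995; $2,843; $2,843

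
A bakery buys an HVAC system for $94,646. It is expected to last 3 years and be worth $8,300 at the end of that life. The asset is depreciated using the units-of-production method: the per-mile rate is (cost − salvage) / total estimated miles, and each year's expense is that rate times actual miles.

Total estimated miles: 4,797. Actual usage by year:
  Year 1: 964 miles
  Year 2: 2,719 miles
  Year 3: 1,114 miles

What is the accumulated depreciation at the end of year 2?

$66,294

Depreciable base = $94,646 − $8,300 = $86,346.
Rate = $86,346 / 4,797 miles = $18 per mile.
Year 1: 964 × $18 = $17,352. Book value $77,294.
Year 2: 2,719 × $18 = $48,942. Book value $28,352.
Accumulated through year 2 = $94,646 − $28,352 = $66,294.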